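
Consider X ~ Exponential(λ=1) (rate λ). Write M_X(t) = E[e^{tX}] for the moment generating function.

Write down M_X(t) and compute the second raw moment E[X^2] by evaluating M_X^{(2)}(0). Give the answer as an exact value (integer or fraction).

M_X(t) = 1/(1 - t)
D^2[M](t) = -2/(t^3 - 3*t^2 + 3*t - 1)

E[X^2] = D^2[M](0) = 2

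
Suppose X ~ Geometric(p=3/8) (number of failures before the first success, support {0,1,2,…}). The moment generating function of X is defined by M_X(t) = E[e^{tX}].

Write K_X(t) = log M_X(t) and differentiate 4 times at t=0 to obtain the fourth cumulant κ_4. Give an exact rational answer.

M_X(t) = 3/(8*(1 - 5*e^(t)/8))
K_X(t) = log M_X(t) = -log(1 - 5*e^(t)/8) - 3*log(2) + log(3)
dK/dt = -5*e^(t)/(5*e^(t) - 8)
d^2K/dt^2 = 40*e^(t)/(25*e^(2*t) - 80*e^(t) + 64)
d^3K/dt^3 = (-200*e^(2*t) - 320*e^(t))/(125*e^(3*t) - 600*e^(2*t) + 960*e^(t) - 512)
d^4K/dt^4 = (1000*e^(3*t) + 6400*e^(2*t) + 2560*e^(t))/(625*e^(4*t) - 4000*e^(3*t) + 9600*e^(2*t) - 10240*e^(t) + 4096)

κ_4 = d^4K/dt^4 |_{t=0} = 3320/27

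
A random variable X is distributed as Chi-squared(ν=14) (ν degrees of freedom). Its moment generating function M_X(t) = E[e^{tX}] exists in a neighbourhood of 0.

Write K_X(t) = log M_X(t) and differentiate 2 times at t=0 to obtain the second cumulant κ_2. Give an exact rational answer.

κ_2 = d^2K/dt^2 |_{t=0} = 28

M_X(t) = (1 - 2*t)^(-7)
K_X(t) = log M_X(t) = -7*log(1 - 2*t)
dK/dt = -14/(2*t - 1)
d^2K/dt^2 = 28/(4*t^2 - 4*t + 1)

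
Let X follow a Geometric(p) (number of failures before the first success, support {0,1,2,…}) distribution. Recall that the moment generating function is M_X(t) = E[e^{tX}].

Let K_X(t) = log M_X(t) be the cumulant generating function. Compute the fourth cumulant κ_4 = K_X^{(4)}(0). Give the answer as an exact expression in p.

κ_4 = K^(4)(0) = (-p^3 + 7*p^2 - 12*p + 6)/p^4

M_X(t) = p/(-(1 - p)*e^(t) + 1)
K_X(t) = log M_X(t) = log(p) - log(-(1 - p)*e^(t) + 1)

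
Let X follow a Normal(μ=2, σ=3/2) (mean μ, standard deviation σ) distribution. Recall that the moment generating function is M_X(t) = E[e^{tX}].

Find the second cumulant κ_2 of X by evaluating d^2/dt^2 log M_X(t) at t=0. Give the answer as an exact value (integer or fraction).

κ_2 = K′′(0) = 9/4

M_X(t) = e^(9*t^2/8 + 2*t)
K_X(t) = log M_X(t) = 9*t^2/8 + 2*t
K′(t) = 9*t/4 + 2
K′′(t) = 9/4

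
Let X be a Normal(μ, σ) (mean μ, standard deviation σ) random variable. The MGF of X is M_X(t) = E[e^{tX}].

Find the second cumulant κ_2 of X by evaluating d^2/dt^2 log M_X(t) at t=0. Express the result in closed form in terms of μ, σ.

M_X(t) = e^(μ*t + σ^2*t^2/2)
K_X(t) = log M_X(t) = μ*t + σ^2*t^2/2
dK/dt = μ + σ^2*t
d^2K/dt^2 = σ^2

κ_2 = d^2K/dt^2 |_{t=0} = σ^2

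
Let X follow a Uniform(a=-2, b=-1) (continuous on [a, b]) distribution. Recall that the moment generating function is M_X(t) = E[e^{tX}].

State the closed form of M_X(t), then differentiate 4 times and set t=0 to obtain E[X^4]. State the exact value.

M_X(t) = (e^(-t) - e^(-2*t))/t
M^(4)(t) = (t^4*e^(t) - 16*t^4 + 4*t^3*e^(t) - 32*t^3 + 12*t^2*e^(t) - 48*t^2 + 24*t*e^(t) - 48*t + 24*e^(t) - 24)*e^(-2*t)/t^5

E[X^4] = M^(4)(0) = 31/5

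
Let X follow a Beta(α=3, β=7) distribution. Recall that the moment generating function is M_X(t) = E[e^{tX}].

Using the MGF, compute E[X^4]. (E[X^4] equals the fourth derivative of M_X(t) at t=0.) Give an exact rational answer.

M_X(t) = ₁F₁(3; 10; t)
D^4[M](t) = 3*₁F₁(7; 14; t)/143

E[X^4] = D^4[M](0) = 3/143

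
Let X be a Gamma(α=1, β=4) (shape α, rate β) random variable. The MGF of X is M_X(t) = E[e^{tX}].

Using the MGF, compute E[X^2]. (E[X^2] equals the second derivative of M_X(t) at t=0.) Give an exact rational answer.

E[X^2] = d^2M/dt^2 |_{t=0} = 1/8

M_X(t) = 4/(4 - t)
dM/dt = 4/(t^2 - 8*t + 16)
d^2M/dt^2 = -8/(t^3 - 12*t^2 + 48*t - 64)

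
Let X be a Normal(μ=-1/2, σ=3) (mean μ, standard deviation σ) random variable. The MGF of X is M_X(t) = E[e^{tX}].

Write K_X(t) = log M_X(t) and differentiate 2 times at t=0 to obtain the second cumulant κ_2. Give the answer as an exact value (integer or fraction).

κ_2 = D^2[K](0) = 9

M_X(t) = e^(9*t^2/2 - t/2)
K_X(t) = log M_X(t) = 9*t^2/2 - t/2
D^2[K](t) = 9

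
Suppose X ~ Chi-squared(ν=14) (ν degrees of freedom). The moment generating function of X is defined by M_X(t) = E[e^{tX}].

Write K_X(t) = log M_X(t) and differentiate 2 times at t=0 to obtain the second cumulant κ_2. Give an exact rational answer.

M_X(t) = (1 - 2*t)^(-7)
K_X(t) = log M_X(t) = -7*log(1 - 2*t)
dK/dt = -14/(2*t - 1)
d^2K/dt^2 = 28/(4*t^2 - 4*t + 1)

κ_2 = d^2K/dt^2 |_{t=0} = 28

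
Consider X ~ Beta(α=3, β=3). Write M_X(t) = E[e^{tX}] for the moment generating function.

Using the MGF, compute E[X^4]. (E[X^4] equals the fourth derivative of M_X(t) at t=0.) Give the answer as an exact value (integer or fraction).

E[X^4] = d^4M/dt^4 |_{t=0} = 5/42

M_X(t) = ₁F₁(3; 6; t)
dM/dt = ₁F₁(4; 7; t)/2
d^2M/dt^2 = 2*₁F₁(5; 8; t)/7
d^3M/dt^3 = 5*₁F₁(6; 9; t)/28
d^4M/dt^4 = 5*₁F₁(7; 10; t)/42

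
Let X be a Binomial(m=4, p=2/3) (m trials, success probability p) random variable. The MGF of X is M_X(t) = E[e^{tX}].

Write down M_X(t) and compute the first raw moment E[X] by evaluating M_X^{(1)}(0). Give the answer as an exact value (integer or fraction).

E[X] = M′(0) = 8/3

M_X(t) = (2*e^(t)/3 + 1/3)^4
M′(t) = 64*e^(4*t)/81 + 32*e^(3*t)/27 + 16*e^(2*t)/27 + 8*e^(t)/81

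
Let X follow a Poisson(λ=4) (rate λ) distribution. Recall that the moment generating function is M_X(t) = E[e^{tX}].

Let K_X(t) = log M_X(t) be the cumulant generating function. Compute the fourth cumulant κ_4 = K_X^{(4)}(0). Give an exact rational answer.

κ_4 = d^4K/dt^4 |_{t=0} = 4

M_X(t) = e^(4*e^(t) - 4)
K_X(t) = log M_X(t) = 4*e^(t) - 4
dK/dt = 4*e^(t)
d^2K/dt^2 = 4*e^(t)
d^3K/dt^3 = 4*e^(t)
d^4K/dt^4 = 4*e^(t)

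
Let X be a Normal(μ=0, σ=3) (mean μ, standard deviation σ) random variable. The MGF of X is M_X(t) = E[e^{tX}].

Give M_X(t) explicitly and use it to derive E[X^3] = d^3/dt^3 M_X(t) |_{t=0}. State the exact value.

M_X(t) = e^(9*t^2/2)
D^3[M](t) = 729*t^3*e^(9*t^2/2) + 243*t*e^(9*t^2/2)

E[X^3] = D^3[M](0) = 0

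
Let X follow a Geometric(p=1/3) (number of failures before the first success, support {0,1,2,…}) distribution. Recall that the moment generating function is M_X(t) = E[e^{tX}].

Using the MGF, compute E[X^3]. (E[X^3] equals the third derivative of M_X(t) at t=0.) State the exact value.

E[X^3] = M′′′(0) = 74

M_X(t) = 1/(3*(1 - 2*e^(t)/3))
M′(t) = 2*e^(t)/(4*e^(2*t) - 12*e^(t) + 9)
M′′(t) = (-4*e^(2*t) - 6*e^(t))/(8*e^(3*t) - 36*e^(2*t) + 54*e^(t) - 27)
M′′′(t) = (8*e^(3*t) + 48*e^(2*t) + 18*e^(t))/(16*e^(4*t) - 96*e^(3*t) + 216*e^(2*t) - 216*e^(t) + 81)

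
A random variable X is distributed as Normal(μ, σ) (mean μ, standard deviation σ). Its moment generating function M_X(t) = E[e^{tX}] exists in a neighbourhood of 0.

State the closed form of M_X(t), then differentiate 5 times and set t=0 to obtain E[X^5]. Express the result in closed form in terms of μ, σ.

M_X(t) = e^(μ*t + σ^2*t^2/2)
dM/dt = μ*e^(μ*t)*e^(σ^2*t^2/2) + σ^2*t*e^(μ*t)*e^(σ^2*t^2/2)
d^2M/dt^2 = μ^2*e^(μ*t)*e^(σ^2*t^2/2) + 2*μ*σ^2*t*e^(μ*t)*e^(σ^2*t^2/2) + σ^4*t^2*e^(μ*t)*e^(σ^2*t^2/2) + σ^2*e^(μ*t)*e^(σ^2*t^2/2)

E[X^5] = d^5M/dt^5 |_{t=0} = μ*(μ^4 + 10*μ^2*σ^2 + 15*σ^4)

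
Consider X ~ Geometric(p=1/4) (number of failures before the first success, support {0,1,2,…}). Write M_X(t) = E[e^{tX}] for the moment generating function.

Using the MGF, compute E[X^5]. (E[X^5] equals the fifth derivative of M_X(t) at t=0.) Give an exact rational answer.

M_X(t) = 1/(4*(1 - 3*e^(t)/4))
dM/dt = 3*e^(t)/(9*e^(2*t) - 24*e^(t) + 16)
d^2M/dt^2 = (-9*e^(2*t) - 12*e^(t))/(27*e^(3*t) - 108*e^(2*t) + 144*e^(t) - 64)
d^3M/dt^3 = (27*e^(3*t) + 144*e^(2*t) + 48*e^(t))/(81*e^(4*t) - 432*e^(3*t) + 864*e^(2*t) - 768*e^(t) + 256)
d^4M/dt^4 = (-81*e^(4*t) - 1188*e^(3*t) - 1584*e^(2*t) - 192*e^(t))/(243*e^(5*t) - 1620*e^(4*t) + 4320*e^(3*t) - 5760*e^(2*t) + 3840*e^(t) - 1024)

E[X^5] = d^5M/dt^5 |_{t=0} = 52923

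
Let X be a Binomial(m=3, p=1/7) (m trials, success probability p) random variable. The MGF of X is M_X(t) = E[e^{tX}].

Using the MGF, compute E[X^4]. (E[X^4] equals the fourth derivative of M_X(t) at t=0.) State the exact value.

E[X^4] = D^4[M](0) = 477/343

M_X(t) = (e^(t)/7 + 6/7)^3
D^4[M](t) = 81*e^(3*t)/343 + 288*e^(2*t)/343 + 108*e^(t)/343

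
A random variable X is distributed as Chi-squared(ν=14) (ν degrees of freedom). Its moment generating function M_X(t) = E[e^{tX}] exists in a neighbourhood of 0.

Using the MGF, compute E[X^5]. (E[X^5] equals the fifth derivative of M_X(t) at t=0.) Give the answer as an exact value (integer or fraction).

E[X^5] = D^5[M](0) = 1774080

M_X(t) = (1 - 2*t)^(-7)
D^5[M](t) = 1774080/(4096*t^12 - 24576*t^11 + 67584*t^10 - 112640*t^9 + 126720*t^8 - 101376*t^7 + 59136*t^6 - 25344*t^5 + 7920*t^4 - 1760*t^3 + 264*t^2 - 24*t + 1)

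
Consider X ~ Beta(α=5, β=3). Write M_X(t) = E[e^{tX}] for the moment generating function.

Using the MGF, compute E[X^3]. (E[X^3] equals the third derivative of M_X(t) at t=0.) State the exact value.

M_X(t) = ₁F₁(5; 8; t)
dM/dt = 5*₁F₁(6; 9; t)/8
d^2M/dt^2 = 5*₁F₁(7; 10; t)/12
d^3M/dt^3 = 7*₁F₁(8; 11; t)/24

E[X^3] = d^3M/dt^3 |_{t=0} = 7/24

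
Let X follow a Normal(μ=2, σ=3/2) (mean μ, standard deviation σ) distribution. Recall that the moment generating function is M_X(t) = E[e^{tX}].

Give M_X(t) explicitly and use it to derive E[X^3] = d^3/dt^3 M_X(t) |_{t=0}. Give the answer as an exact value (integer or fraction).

E[X^3] = d^3M/dt^3 |_{t=0} = 43/2

M_X(t) = e^(9*t^2/8 + 2*t)
dM/dt = 9*t*e^(2*t)*e^(9*t^2/8)/4 + 2*e^(2*t)*e^(9*t^2/8)
d^2M/dt^2 = 81*t^2*e^(2*t)*e^(9*t^2/8)/16 + 9*t*e^(2*t)*e^(9*t^2/8) + 25*e^(2*t)*e^(9*t^2/8)/4
d^3M/dt^3 = 729*t^3*e^(2*t)*e^(9*t^2/8)/64 + 243*t^2*e^(2*t)*e^(9*t^2/8)/8 + 675*t*e^(2*t)*e^(9*t^2/8)/16 + 43*e^(2*t)*e^(9*t^2/8)/2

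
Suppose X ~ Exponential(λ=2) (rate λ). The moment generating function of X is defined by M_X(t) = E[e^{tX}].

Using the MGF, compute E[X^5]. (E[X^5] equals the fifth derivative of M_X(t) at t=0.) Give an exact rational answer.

E[X^5] = M^(5)(0) = 15/4

M_X(t) = 2/(2 - t)
M^(5)(t) = 240/(t^6 - 12*t^5 + 60*t^4 - 160*t^3 + 240*t^2 - 192*t + 64)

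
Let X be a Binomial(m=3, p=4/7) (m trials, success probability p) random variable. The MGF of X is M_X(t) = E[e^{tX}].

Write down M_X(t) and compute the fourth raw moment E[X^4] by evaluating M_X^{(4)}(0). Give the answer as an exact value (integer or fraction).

E[X^4] = d^4M/dt^4 |_{t=0} = 7596/343

M_X(t) = (4*e^(t)/7 + 3/7)^3
dM/dt = 192*e^(3*t)/343 + 288*e^(2*t)/343 + 108*e^(t)/343
d^2M/dt^2 = 576*e^(3*t)/343 + 576*e^(2*t)/343 + 108*e^(t)/343
d^3M/dt^3 = 1728*e^(3*t)/343 + 1152*e^(2*t)/343 + 108*e^(t)/343
d^4M/dt^4 = 5184*e^(3*t)/343 + 2304*e^(2*t)/343 + 108*e^(t)/343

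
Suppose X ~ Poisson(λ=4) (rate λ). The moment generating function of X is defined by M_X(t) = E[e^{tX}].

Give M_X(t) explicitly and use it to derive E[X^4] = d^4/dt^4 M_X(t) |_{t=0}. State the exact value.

E[X^4] = d^4M/dt^4 |_{t=0} = 756

M_X(t) = e^(4*e^(t) - 4)
dM/dt = 4*e^(-4)*e^(t)*e^(4*e^(t))
d^2M/dt^2 = (16*e^(2*t)*e^(4*e^(t)) + 4*e^(t)*e^(4*e^(t)))*e^(-4)
d^3M/dt^3 = (64*e^(3*t)*e^(4*e^(t)) + 48*e^(2*t)*e^(4*e^(t)) + 4*e^(t)*e^(4*e^(t)))*e^(-4)
d^4M/dt^4 = (256*e^(4*t)*e^(4*e^(t)) + 384*e^(3*t)*e^(4*e^(t)) + 112*e^(2*t)*e^(4*e^(t)) + 4*e^(t)*e^(4*e^(t)))*e^(-4)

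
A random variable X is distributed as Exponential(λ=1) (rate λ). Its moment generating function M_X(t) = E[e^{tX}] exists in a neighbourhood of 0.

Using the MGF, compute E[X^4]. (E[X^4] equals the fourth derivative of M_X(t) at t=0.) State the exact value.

M_X(t) = 1/(1 - t)
dM/dt = 1/(t^2 - 2*t + 1)
d^2M/dt^2 = -2/(t^3 - 3*t^2 + 3*t - 1)
d^3M/dt^3 = 6/(t^4 - 4*t^3 + 6*t^2 - 4*t + 1)
d^4M/dt^4 = -24/(t^5 - 5*t^4 + 10*t^3 - 10*t^2 + 5*t - 1)

E[X^4] = d^4M/dt^4 |_{t=0} = 24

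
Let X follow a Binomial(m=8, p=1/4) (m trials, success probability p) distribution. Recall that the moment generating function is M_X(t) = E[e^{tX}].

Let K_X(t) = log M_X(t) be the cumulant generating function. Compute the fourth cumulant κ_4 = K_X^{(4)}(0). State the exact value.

M_X(t) = (e^(t)/4 + 3/4)^8
K_X(t) = log M_X(t) = 8*log(e^(t)/4 + 3/4)
K^(4)(t) = (24*e^(3*t) - 288*e^(2*t) + 216*e^(t))/(e^(4*t) + 12*e^(3*t) + 54*e^(2*t) + 108*e^(t) + 81)

κ_4 = K^(4)(0) = -3/16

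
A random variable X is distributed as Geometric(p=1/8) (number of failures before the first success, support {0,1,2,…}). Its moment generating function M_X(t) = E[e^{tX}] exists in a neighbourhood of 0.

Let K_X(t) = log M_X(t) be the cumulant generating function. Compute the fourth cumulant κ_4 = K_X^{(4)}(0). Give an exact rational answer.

M_X(t) = 1/(8*(1 - 7*e^(t)/8))
K_X(t) = log M_X(t) = -log(1 - 7*e^(t)/8) - 3*log(2)
D^4[K](t) = (2744*e^(3*t) + 12544*e^(2*t) + 3584*e^(t))/(2401*e^(4*t) - 10976*e^(3*t) + 18816*e^(2*t) - 14336*e^(t) + 4096)

κ_4 = D^4[K](0) = 18872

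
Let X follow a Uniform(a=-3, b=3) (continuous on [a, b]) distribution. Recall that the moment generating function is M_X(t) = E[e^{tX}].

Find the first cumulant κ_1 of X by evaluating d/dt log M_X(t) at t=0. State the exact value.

M_X(t) = (e^(3*t) - e^(-3*t))/(6*t)
K_X(t) = log M_X(t) = -log(t) + log(e^(3*t) - e^(-3*t)) - log(6)
dK/dt = (3*t*e^(6*t) + 3*t - e^(6*t) + 1)/(t*e^(6*t) - t)

κ_1 = dK/dt |_{t=0} = 0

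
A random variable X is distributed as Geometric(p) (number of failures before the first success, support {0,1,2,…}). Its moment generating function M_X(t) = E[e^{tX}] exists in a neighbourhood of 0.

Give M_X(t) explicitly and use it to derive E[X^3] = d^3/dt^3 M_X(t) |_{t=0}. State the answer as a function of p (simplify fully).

E[X^3] = M′′′(0) = -1 + 7/p - 12/p^2 + 6/p^3

M_X(t) = p/(-(1 - p)*e^(t) + 1)
M′(t) = (-p^2*e^(t) + p*e^(t))/(p^2*e^(2*t) - 2*p*e^(2*t) + 2*p*e^(t) + e^(2*t) - 2*e^(t) + 1)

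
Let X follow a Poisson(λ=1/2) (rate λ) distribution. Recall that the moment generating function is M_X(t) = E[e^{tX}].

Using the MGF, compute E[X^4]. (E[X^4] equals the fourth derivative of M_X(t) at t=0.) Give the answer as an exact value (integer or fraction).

E[X^4] = M^(4)(0) = 49/16

M_X(t) = e^(e^(t)/2 - 1/2)
M^(4)(t) = (e^(4*t)*e^(e^(t)/2) + 12*e^(3*t)*e^(e^(t)/2) + 28*e^(2*t)*e^(e^(t)/2) + 8*e^(t)*e^(e^(t)/2))*e^(-1/2)/16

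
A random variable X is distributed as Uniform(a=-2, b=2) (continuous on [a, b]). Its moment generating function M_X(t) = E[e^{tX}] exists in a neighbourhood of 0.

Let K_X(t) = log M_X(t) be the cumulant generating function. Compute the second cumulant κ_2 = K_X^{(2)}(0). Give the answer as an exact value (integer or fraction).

M_X(t) = (e^(2*t) - e^(-2*t))/(4*t)
K_X(t) = log M_X(t) = -log(t) + log(e^(2*t) - e^(-2*t)) - 2*log(2)
K′(t) = (2*t*e^(4*t) + 2*t - e^(4*t) + 1)/(t*e^(4*t) - t)
K′′(t) = (-16*t^2*e^(4*t) + e^(8*t) - 2*e^(4*t) + 1)/(t^2*e^(8*t) - 2*t^2*e^(4*t) + t^2)

κ_2 = K′′(0) = 4/3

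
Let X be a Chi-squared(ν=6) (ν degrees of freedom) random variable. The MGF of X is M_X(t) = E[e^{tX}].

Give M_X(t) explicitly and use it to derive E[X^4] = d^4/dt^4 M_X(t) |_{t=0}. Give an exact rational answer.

M_X(t) = (1 - 2*t)^(-3)
M^(4)(t) = -5760/(128*t^7 - 448*t^6 + 672*t^5 - 560*t^4 + 280*t^3 - 84*t^2 + 14*t - 1)

E[X^4] = M^(4)(0) = 5760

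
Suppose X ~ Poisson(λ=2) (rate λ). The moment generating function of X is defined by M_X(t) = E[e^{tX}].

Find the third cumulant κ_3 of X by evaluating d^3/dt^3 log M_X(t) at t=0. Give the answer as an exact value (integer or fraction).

κ_3 = d^3K/dt^3 |_{t=0} = 2

M_X(t) = e^(2*e^(t) - 2)
K_X(t) = log M_X(t) = 2*e^(t) - 2
dK/dt = 2*e^(t)
d^2K/dt^2 = 2*e^(t)
d^3K/dt^3 = 2*e^(t)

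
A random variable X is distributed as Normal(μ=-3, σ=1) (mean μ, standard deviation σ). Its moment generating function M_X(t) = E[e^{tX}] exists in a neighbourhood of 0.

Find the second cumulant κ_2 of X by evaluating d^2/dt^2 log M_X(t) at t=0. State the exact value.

M_X(t) = e^(t^2/2 - 3*t)
K_X(t) = log M_X(t) = t^2/2 - 3*t
K^(2)(t) = 1

κ_2 = K^(2)(0) = 1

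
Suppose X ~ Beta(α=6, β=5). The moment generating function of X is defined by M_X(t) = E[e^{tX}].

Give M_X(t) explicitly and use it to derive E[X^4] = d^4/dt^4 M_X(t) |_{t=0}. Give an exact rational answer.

E[X^4] = D^4[M](0) = 18/143

M_X(t) = ₁F₁(6; 11; t)
D^4[M](t) = 18*₁F₁(10; 15; t)/143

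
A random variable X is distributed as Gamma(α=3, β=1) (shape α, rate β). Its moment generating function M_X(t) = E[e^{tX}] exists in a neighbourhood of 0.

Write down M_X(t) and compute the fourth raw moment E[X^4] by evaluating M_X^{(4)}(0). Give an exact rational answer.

M_X(t) = (1 - t)^(-3)
D^4[M](t) = -360/(t^7 - 7*t^6 + 21*t^5 - 35*t^4 + 35*t^3 - 21*t^2 + 7*t - 1)

E[X^4] = D^4[M](0) = 360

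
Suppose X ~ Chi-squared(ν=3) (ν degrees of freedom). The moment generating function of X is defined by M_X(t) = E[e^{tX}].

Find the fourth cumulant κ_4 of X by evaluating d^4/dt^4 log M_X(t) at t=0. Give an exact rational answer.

κ_4 = d^4K/dt^4 |_{t=0} = 144

M_X(t) = (1 - 2*t)^(-3/2)
K_X(t) = log M_X(t) = -3*log(1 - 2*t)/2
dK/dt = -3/(2*t - 1)
d^2K/dt^2 = 6/(4*t^2 - 4*t + 1)
d^3K/dt^3 = -24/(8*t^3 - 12*t^2 + 6*t - 1)
d^4K/dt^4 = 144/(16*t^4 - 32*t^3 + 24*t^2 - 8*t + 1)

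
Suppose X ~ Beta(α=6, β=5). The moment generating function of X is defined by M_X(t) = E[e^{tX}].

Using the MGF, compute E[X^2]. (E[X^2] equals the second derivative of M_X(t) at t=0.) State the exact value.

M_X(t) = ₁F₁(6; 11; t)
dM/dt = 6*₁F₁(7; 12; t)/11
d^2M/dt^2 = 7*₁F₁(8; 13; t)/22

E[X^2] = d^2M/dt^2 |_{t=0} = 7/22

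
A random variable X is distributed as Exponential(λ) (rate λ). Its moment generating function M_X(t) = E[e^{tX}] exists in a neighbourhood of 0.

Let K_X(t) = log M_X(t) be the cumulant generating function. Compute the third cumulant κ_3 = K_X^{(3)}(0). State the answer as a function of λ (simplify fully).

κ_3 = K′′′(0) = 2/λ^3

M_X(t) = λ/(λ - t)
K_X(t) = log M_X(t) = log(λ) - log(λ - t)
K′(t) = -1/(-λ + t)
K′′(t) = 1/(λ^2 - 2*λ*t + t^2)
K′′′(t) = -2/(-λ^3 + 3*λ^2*t - 3*λ*t^2 + t^3)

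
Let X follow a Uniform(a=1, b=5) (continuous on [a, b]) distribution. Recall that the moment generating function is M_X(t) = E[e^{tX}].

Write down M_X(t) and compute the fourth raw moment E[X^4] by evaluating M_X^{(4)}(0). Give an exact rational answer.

M_X(t) = (e^(5*t) - e^(t))/(4*t)
D^4[M](t) = (625*t^4*e^(5*t) - t^4*e^(t) - 500*t^3*e^(5*t) + 4*t^3*e^(t) + 300*t^2*e^(5*t) - 12*t^2*e^(t) - 120*t*e^(5*t) + 24*t*e^(t) + 24*e^(5*t) - 24*e^(t))/(4*t^5)

E[X^4] = D^4[M](0) = 781/5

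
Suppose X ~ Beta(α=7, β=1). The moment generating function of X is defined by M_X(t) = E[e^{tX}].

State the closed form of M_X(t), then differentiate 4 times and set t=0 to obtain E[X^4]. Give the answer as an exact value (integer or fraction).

E[X^4] = M^(4)(0) = 7/11

M_X(t) = ₁F₁(7; 8; t)
M^(4)(t) = 7*₁F₁(11; 12; t)/11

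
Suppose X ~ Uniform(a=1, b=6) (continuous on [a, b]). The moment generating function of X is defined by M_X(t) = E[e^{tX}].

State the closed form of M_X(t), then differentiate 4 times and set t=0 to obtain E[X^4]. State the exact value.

E[X^4] = M^(4)(0) = 311

M_X(t) = (e^(6*t) - e^(t))/(5*t)
M^(4)(t) = (1296*t^4*e^(6*t) - t^4*e^(t) - 864*t^3*e^(6*t) + 4*t^3*e^(t) + 432*t^2*e^(6*t) - 12*t^2*e^(t) - 144*t*e^(6*t) + 24*t*e^(t) + 24*e^(6*t) - 24*e^(t))/(5*t^5)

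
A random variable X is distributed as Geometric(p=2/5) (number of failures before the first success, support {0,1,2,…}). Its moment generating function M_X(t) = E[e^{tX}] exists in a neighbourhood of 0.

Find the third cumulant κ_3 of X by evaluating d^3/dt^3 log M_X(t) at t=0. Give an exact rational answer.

κ_3 = D^3[K](0) = 15

M_X(t) = 2/(5*(1 - 3*e^(t)/5))
K_X(t) = log M_X(t) = -log(1 - 3*e^(t)/5) - log(5) + log(2)
D^3[K](t) = (-45*e^(2*t) - 75*e^(t))/(27*e^(3*t) - 135*e^(2*t) + 225*e^(t) - 125)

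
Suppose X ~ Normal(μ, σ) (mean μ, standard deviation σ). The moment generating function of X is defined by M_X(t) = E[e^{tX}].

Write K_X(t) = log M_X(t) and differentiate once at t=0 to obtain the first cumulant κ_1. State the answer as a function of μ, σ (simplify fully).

M_X(t) = e^(μ*t + σ^2*t^2/2)
K_X(t) = log M_X(t) = μ*t + σ^2*t^2/2
K′(t) = μ + σ^2*t

κ_1 = K′(0) = μ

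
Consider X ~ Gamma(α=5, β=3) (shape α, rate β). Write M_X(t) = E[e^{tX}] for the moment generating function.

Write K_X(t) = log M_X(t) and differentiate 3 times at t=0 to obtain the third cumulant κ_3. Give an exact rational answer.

M_X(t) = 243/(3 - t)^5
K_X(t) = log M_X(t) = -5*log(3 - t) + 5*log(3)
K′(t) = -5/(t - 3)
K′′(t) = 5/(t^2 - 6*t + 9)
K′′′(t) = -10/(t^3 - 9*t^2 + 27*t - 27)

κ_3 = K′′′(0) = 10/27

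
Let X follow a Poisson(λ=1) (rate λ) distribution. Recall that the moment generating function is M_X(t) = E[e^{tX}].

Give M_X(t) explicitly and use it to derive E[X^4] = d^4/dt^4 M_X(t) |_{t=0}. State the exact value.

E[X^4] = M′′′′(0) = 15

M_X(t) = e^(e^(t) - 1)
M′(t) = e^(-1)*e^(t)*e^(e^(t))
M′′(t) = (e^(2*t)*e^(e^(t)) + e^(t)*e^(e^(t)))*e^(-1)
M′′′(t) = (e^(3*t)*e^(e^(t)) + 3*e^(2*t)*e^(e^(t)) + e^(t)*e^(e^(t)))*e^(-1)
M′′′′(t) = (e^(4*t)*e^(e^(t)) + 6*e^(3*t)*e^(e^(t)) + 7*e^(2*t)*e^(e^(t)) + e^(t)*e^(e^(t)))*e^(-1)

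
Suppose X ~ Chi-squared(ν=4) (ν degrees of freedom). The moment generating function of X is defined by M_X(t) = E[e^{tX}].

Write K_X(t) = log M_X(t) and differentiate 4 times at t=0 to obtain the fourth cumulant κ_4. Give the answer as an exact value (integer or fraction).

M_X(t) = (1 - 2*t)^(-2)
K_X(t) = log M_X(t) = -2*log(1 - 2*t)
dK/dt = -4/(2*t - 1)
d^2K/dt^2 = 8/(4*t^2 - 4*t + 1)
d^3K/dt^3 = -32/(8*t^3 - 12*t^2 + 6*t - 1)
d^4K/dt^4 = 192/(16*t^4 - 32*t^3 + 24*t^2 - 8*t + 1)

κ_4 = d^4K/dt^4 |_{t=0} = 192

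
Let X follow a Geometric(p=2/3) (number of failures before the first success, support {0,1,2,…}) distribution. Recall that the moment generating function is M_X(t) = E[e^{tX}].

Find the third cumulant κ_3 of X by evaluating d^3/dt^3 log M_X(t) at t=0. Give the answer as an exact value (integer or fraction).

M_X(t) = 2/(3*(1 - e^(t)/3))
K_X(t) = log M_X(t) = -log(1 - e^(t)/3) - log(3) + log(2)
K′(t) = -e^(t)/(e^(t) - 3)
K′′(t) = 3*e^(t)/(e^(2*t) - 6*e^(t) + 9)
K′′′(t) = (-3*e^(2*t) - 9*e^(t))/(e^(3*t) - 9*e^(2*t) + 27*e^(t) - 27)

κ_3 = K′′′(0) = 3/2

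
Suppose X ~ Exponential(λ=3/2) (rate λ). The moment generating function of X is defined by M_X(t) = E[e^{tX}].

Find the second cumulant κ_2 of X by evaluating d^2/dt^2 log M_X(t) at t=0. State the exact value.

M_X(t) = 3/(2*(3/2 - t))
K_X(t) = log M_X(t) = -log(3/2 - t) - log(2) + log(3)
K^(2)(t) = 4/(4*t^2 - 12*t + 9)

κ_2 = K^(2)(0) = 4/9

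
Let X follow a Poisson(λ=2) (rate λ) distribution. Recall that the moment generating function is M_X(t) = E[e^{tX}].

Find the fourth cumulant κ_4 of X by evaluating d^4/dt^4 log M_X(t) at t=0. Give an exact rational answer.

M_X(t) = e^(2*e^(t) - 2)
K_X(t) = log M_X(t) = 2*e^(t) - 2
dK/dt = 2*e^(t)
d^2K/dt^2 = 2*e^(t)
d^3K/dt^3 = 2*e^(t)
d^4K/dt^4 = 2*e^(t)

κ_4 = d^4K/dt^4 |_{t=0} = 2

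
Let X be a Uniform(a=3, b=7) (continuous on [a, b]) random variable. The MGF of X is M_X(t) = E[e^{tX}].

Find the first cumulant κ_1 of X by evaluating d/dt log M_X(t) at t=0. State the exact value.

M_X(t) = (e^(7*t) - e^(3*t))/(4*t)
K_X(t) = log M_X(t) = -log(t) + log(e^(7*t) - e^(3*t)) - 2*log(2)
K′(t) = (7*t*e^(4*t) - 3*t - e^(4*t) + 1)/(t*e^(4*t) - t)

κ_1 = K′(0) = 5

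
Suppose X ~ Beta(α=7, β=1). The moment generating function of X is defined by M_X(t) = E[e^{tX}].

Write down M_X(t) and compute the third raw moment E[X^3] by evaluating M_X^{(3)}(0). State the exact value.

E[X^3] = d^3M/dt^3 |_{t=0} = 7/10

M_X(t) = ₁F₁(7; 8; t)
dM/dt = 7*₁F₁(8; 9; t)/8
d^2M/dt^2 = 7*₁F₁(9; 10; t)/9
d^3M/dt^3 = 7*₁F₁(10; 11; t)/10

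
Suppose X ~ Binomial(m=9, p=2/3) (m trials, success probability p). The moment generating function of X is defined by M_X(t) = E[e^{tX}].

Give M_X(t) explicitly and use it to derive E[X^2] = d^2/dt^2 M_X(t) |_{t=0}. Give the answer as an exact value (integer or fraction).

E[X^2] = M′′(0) = 38

M_X(t) = (2*e^(t)/3 + 1/3)^9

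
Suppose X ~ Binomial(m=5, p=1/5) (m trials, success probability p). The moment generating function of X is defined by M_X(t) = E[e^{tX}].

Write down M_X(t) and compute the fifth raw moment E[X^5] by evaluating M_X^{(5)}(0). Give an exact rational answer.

E[X^5] = M^(5)(0) = 16849/625

M_X(t) = (e^(t)/5 + 4/5)^5
M^(5)(t) = e^(5*t) + 4096*e^(4*t)/625 + 7776*e^(3*t)/625 + 4096*e^(2*t)/625 + 256*e^(t)/625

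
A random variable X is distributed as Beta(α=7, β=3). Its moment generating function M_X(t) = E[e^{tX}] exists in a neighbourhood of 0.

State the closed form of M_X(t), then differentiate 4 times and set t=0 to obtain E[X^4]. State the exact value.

E[X^4] = M′′′′(0) = 42/143

M_X(t) = ₁F₁(7; 10; t)
M′(t) = 7*₁F₁(8; 11; t)/10
M′′(t) = 28*₁F₁(9; 12; t)/55
M′′′(t) = 21*₁F₁(10; 13; t)/55
M′′′′(t) = 42*₁F₁(11; 14; t)/143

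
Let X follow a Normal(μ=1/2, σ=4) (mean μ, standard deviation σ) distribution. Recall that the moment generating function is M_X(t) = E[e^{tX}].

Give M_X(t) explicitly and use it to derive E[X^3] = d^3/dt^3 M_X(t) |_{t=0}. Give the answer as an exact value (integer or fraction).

M_X(t) = e^(8*t^2 + t/2)
dM/dt = 16*t*e^(t/2)*e^(8*t^2) + e^(t/2)*e^(8*t^2)/2
d^2M/dt^2 = 256*t^2*e^(t/2)*e^(8*t^2) + 16*t*e^(t/2)*e^(8*t^2) + 65*e^(t/2)*e^(8*t^2)/4
d^3M/dt^3 = 4096*t^3*e^(t/2)*e^(8*t^2) + 384*t^2*e^(t/2)*e^(8*t^2) + 780*t*e^(t/2)*e^(8*t^2) + 193*e^(t/2)*e^(8*t^2)/8

E[X^3] = d^3M/dt^3 |_{t=0} = 193/8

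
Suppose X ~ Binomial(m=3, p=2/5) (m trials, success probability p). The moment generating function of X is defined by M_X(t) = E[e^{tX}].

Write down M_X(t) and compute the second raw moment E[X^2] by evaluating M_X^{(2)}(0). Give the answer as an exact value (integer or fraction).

M_X(t) = (2*e^(t)/5 + 3/5)^3
dM/dt = 24*e^(3*t)/125 + 72*e^(2*t)/125 + 54*e^(t)/125
d^2M/dt^2 = 72*e^(3*t)/125 + 144*e^(2*t)/125 + 54*e^(t)/125

E[X^2] = d^2M/dt^2 |_{t=0} = 54/25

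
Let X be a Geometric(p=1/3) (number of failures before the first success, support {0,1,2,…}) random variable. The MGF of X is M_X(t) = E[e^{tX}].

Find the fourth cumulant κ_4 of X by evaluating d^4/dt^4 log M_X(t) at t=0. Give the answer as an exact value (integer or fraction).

M_X(t) = 1/(3*(1 - 2*e^(t)/3))
K_X(t) = log M_X(t) = -log(1 - 2*e^(t)/3) - log(3)
dK/dt = -2*e^(t)/(2*e^(t) - 3)
d^2K/dt^2 = 6*e^(t)/(4*e^(2*t) - 12*e^(t) + 9)
d^3K/dt^3 = (-12*e^(2*t) - 18*e^(t))/(8*e^(3*t) - 36*e^(2*t) + 54*e^(t) - 27)
d^4K/dt^4 = (24*e^(3*t) + 144*e^(2*t) + 54*e^(t))/(16*e^(4*t) - 96*e^(3*t) + 216*e^(2*t) - 216*e^(t) + 81)

κ_4 = d^4K/dt^4 |_{t=0} = 222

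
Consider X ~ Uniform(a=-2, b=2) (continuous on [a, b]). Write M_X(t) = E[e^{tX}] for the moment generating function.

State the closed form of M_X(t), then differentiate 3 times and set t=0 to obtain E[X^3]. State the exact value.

E[X^3] = D^3[M](0) = 0

M_X(t) = (e^(2*t) - e^(-2*t))/(4*t)
D^3[M](t) = (4*t^3*e^(4*t) + 4*t^3 - 6*t^2*e^(4*t) + 6*t^2 + 6*t*e^(4*t) + 6*t - 3*e^(4*t) + 3)*e^(-2*t)/(2*t^4)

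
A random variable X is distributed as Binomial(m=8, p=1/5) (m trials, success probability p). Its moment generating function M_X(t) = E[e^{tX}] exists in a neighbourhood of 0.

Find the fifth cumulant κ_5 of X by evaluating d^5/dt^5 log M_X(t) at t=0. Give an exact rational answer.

κ_5 = K^(5)(0) = -2208/3125

M_X(t) = (e^(t)/5 + 4/5)^8
K_X(t) = log M_X(t) = 8*log(e^(t)/5 + 4/5)
K^(5)(t) = (-32*e^(4*t) + 1408*e^(3*t) - 5632*e^(2*t) + 2048*e^(t))/(e^(5*t) + 20*e^(4*t) + 160*e^(3*t) + 640*e^(2*t) + 1280*e^(t) + 1024)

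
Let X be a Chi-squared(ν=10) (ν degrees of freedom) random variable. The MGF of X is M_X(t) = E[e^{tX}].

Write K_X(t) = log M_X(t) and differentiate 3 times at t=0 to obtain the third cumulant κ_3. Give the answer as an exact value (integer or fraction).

κ_3 = d^3K/dt^3 |_{t=0} = 80

M_X(t) = (1 - 2*t)^(-5)
K_X(t) = log M_X(t) = -5*log(1 - 2*t)
dK/dt = -10/(2*t - 1)
d^2K/dt^2 = 20/(4*t^2 - 4*t + 1)
d^3K/dt^3 = -80/(8*t^3 - 12*t^2 + 6*t - 1)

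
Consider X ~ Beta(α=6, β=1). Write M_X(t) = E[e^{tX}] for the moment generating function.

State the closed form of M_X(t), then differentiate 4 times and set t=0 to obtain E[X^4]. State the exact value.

E[X^4] = M′′′′(0) = 3/5

M_X(t) = ₁F₁(6; 7; t)
M′(t) = 6*₁F₁(7; 8; t)/7
M′′(t) = 3*₁F₁(8; 9; t)/4
M′′′(t) = 2*₁F₁(9; 10; t)/3
M′′′′(t) = 3*₁F₁(10; 11; t)/5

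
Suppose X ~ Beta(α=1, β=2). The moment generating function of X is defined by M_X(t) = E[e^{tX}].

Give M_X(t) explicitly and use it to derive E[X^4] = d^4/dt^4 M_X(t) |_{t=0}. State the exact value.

E[X^4] = M^(4)(0) = 1/15

M_X(t) = ₁F₁(1; 3; t)
M^(4)(t) = ₁F₁(5; 7; t)/15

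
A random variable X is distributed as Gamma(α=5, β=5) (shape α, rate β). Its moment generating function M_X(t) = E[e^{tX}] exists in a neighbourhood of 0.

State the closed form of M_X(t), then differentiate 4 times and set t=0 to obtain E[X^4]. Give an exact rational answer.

M_X(t) = 3125/(5 - t)^5
dM/dt = 15625/(t^6 - 30*t^5 + 375*t^4 - 2500*t^3 + 9375*t^2 - 18750*t + 15625)
d^2M/dt^2 = -93750/(t^7 - 35*t^6 + 525*t^5 - 4375*t^4 + 21875*t^3 - 65625*t^2 + 109375*t - 78125)
d^3M/dt^3 = 656250/(t^8 - 40*t^7 + 700*t^6 - 7000*t^5 + 43750*t^4 - 175000*t^3 + 437500*t^2 - 625000*t + 390625)
d^4M/dt^4 = -5250000/(t^9 - 45*t^8 + 900*t^7 - 10500*t^6 + 78750*t^5 - 393750*t^4 + 1312500*t^3 - 2812500*t^2 + 3515625*t - 1953125)

E[X^4] = d^4M/dt^4 |_{t=0} = 336/125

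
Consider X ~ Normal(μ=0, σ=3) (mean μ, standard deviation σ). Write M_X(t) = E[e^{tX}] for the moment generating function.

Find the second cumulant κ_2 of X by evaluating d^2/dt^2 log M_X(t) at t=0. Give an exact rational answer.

κ_2 = K^(2)(0) = 9

M_X(t) = e^(9*t^2/2)
K_X(t) = log M_X(t) = 9*t^2/2
K^(2)(t) = 9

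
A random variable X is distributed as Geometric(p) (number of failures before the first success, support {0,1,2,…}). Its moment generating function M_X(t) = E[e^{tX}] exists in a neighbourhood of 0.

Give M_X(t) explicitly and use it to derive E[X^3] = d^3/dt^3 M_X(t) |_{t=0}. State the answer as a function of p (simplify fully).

M_X(t) = p/(-(1 - p)*e^(t) + 1)

E[X^3] = D^3[M](0) = -1 + 7/p - 12/p^2 + 6/p^3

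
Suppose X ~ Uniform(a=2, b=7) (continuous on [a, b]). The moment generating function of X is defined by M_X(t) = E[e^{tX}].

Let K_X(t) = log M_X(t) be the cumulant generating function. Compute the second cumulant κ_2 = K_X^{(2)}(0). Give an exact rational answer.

κ_2 = d^2K/dt^2 |_{t=0} = 25/12

M_X(t) = (e^(7*t) - e^(2*t))/(5*t)
K_X(t) = log M_X(t) = -log(t) + log(e^(7*t) - e^(2*t)) - log(5)
dK/dt = (7*t*e^(5*t) - 2*t - e^(5*t) + 1)/(t*e^(5*t) - t)
d^2K/dt^2 = (-25*t^2*e^(5*t) + e^(10*t) - 2*e^(5*t) + 1)/(t^2*e^(10*t) - 2*t^2*e^(5*t) + t^2)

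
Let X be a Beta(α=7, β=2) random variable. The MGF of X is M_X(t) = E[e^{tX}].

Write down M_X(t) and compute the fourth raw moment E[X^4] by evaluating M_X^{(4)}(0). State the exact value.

M_X(t) = ₁F₁(7; 9; t)
M^(4)(t) = 14*₁F₁(11; 13; t)/33

E[X^4] = M^(4)(0) = 14/33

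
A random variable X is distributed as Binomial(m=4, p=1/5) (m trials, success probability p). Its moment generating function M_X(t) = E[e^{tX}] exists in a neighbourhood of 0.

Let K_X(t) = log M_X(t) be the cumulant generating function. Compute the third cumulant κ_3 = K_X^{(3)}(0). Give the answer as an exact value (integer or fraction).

M_X(t) = (e^(t)/5 + 4/5)^4
K_X(t) = log M_X(t) = 4*log(e^(t)/5 + 4/5)
dK/dt = 4*e^(t)/(e^(t) + 4)
d^2K/dt^2 = 16*e^(t)/(e^(2*t) + 8*e^(t) + 16)
d^3K/dt^3 = (-16*e^(2*t) + 64*e^(t))/(e^(3*t) + 12*e^(2*t) + 48*e^(t) + 64)

κ_3 = d^3K/dt^3 |_{t=0} = 48/125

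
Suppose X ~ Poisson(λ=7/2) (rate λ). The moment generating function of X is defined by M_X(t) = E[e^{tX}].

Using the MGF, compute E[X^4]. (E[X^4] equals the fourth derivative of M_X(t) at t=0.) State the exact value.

E[X^4] = M^(4)(0) = 7945/16

M_X(t) = e^(7*e^(t)/2 - 7/2)
M^(4)(t) = (2401*e^(4*t)*e^(7*e^(t)/2) + 4116*e^(3*t)*e^(7*e^(t)/2) + 1372*e^(2*t)*e^(7*e^(t)/2) + 56*e^(t)*e^(7*e^(t)/2))*e^(-7/2)/16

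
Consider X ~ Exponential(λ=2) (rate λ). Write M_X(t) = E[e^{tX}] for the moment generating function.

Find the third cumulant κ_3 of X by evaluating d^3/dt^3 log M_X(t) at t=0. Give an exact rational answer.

κ_3 = d^3K/dt^3 |_{t=0} = 1/4

M_X(t) = 2/(2 - t)
K_X(t) = log M_X(t) = -log(2 - t) + log(2)
dK/dt = -1/(t - 2)
d^2K/dt^2 = 1/(t^2 - 4*t + 4)
d^3K/dt^3 = -2/(t^3 - 6*t^2 + 12*t - 8)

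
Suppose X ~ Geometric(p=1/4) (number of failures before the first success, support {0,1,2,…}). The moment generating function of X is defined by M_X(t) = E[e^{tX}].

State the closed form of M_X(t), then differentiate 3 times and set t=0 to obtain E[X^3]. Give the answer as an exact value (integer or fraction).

M_X(t) = 1/(4*(1 - 3*e^(t)/4))
M′(t) = 3*e^(t)/(9*e^(2*t) - 24*e^(t) + 16)
M′′(t) = (-9*e^(2*t) - 12*e^(t))/(27*e^(3*t) - 108*e^(2*t) + 144*e^(t) - 64)
M′′′(t) = (27*e^(3*t) + 144*e^(2*t) + 48*e^(t))/(81*e^(4*t) - 432*e^(3*t) + 864*e^(2*t) - 768*e^(t) + 256)

E[X^3] = M′′′(0) = 219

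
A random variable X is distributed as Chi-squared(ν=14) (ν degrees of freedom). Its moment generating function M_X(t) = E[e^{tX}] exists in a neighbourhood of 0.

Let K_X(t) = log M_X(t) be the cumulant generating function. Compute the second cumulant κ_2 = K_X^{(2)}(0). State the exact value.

κ_2 = d^2K/dt^2 |_{t=0} = 28

M_X(t) = (1 - 2*t)^(-7)
K_X(t) = log M_X(t) = -7*log(1 - 2*t)
dK/dt = -14/(2*t - 1)
d^2K/dt^2 = 28/(4*t^2 - 4*t + 1)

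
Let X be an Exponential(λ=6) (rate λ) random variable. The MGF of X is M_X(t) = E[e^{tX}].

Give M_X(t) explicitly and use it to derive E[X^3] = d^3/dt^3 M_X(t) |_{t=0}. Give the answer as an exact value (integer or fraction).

M_X(t) = 6/(6 - t)
dM/dt = 6/(t^2 - 12*t + 36)
d^2M/dt^2 = -12/(t^3 - 18*t^2 + 108*t - 216)
d^3M/dt^3 = 36/(t^4 - 24*t^3 + 216*t^2 - 864*t + 1296)

E[X^3] = d^3M/dt^3 |_{t=0} = 1/36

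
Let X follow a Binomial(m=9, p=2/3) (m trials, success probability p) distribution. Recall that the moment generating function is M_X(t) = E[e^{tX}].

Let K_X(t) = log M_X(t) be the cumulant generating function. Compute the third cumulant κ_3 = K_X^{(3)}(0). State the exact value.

M_X(t) = (2*e^(t)/3 + 1/3)^9
K_X(t) = log M_X(t) = 9*log(2*e^(t)/3 + 1/3)
D^3[K](t) = (-36*e^(2*t) + 18*e^(t))/(8*e^(3*t) + 12*e^(2*t) + 6*e^(t) + 1)

κ_3 = D^3[K](0) = -2/3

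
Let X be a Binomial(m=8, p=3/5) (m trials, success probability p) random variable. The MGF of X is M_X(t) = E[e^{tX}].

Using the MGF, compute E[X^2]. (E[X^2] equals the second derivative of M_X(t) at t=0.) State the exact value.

E[X^2] = D^2[M](0) = 624/25

M_X(t) = (3*e^(t)/5 + 2/5)^8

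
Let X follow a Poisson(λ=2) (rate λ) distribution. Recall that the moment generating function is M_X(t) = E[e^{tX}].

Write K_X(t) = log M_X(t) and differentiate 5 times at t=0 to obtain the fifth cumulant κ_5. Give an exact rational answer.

M_X(t) = e^(2*e^(t) - 2)
K_X(t) = log M_X(t) = 2*e^(t) - 2
K′(t) = 2*e^(t)
K′′(t) = 2*e^(t)
K′′′(t) = 2*e^(t)
K′′′′(t) = 2*e^(t)
K′′′′′(t) = 2*e^(t)

κ_5 = K′′′′′(0) = 2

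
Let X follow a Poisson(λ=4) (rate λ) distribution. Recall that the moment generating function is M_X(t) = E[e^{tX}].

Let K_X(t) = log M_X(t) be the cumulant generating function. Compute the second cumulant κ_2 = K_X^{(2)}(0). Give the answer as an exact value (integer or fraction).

M_X(t) = e^(4*e^(t) - 4)
K_X(t) = log M_X(t) = 4*e^(t) - 4
K′(t) = 4*e^(t)
K′′(t) = 4*e^(t)

κ_2 = K′′(0) = 4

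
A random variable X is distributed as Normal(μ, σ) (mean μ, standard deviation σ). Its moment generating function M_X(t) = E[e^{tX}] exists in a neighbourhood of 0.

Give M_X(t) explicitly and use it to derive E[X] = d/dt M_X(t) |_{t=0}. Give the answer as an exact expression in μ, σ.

M_X(t) = e^(μ*t + σ^2*t^2/2)
dM/dt = μ*e^(μ*t)*e^(σ^2*t^2/2) + σ^2*t*e^(μ*t)*e^(σ^2*t^2/2)

E[X] = dM/dt |_{t=0} = μ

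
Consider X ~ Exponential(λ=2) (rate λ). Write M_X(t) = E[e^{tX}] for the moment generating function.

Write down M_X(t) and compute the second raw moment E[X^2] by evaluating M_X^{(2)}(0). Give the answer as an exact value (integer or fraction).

M_X(t) = 2/(2 - t)
D^2[M](t) = -4/(t^3 - 6*t^2 + 12*t - 8)

E[X^2] = D^2[M](0) = 1/2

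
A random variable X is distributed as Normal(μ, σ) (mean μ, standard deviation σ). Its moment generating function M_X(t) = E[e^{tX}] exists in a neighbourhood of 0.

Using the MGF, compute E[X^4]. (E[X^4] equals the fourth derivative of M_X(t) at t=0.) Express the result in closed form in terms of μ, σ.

E[X^4] = M′′′′(0) = μ^4 + 6*μ^2*σ^2 + 3*σ^4

M_X(t) = e^(μ*t + σ^2*t^2/2)
M′(t) = μ*e^(μ*t)*e^(σ^2*t^2/2) + σ^2*t*e^(μ*t)*e^(σ^2*t^2/2)
M′′(t) = μ^2*e^(μ*t)*e^(σ^2*t^2/2) + 2*μ*σ^2*t*e^(μ*t)*e^(σ^2*t^2/2) + σ^4*t^2*e^(μ*t)*e^(σ^2*t^2/2) + σ^2*e^(μ*t)*e^(σ^2*t^2/2)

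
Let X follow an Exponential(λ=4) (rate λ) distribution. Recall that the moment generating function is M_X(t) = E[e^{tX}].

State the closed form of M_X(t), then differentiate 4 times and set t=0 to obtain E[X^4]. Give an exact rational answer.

M_X(t) = 4/(4 - t)
D^4[M](t) = -96/(t^5 - 20*t^4 + 160*t^3 - 640*t^2 + 1280*t - 1024)

E[X^4] = D^4[M](0) = 3/32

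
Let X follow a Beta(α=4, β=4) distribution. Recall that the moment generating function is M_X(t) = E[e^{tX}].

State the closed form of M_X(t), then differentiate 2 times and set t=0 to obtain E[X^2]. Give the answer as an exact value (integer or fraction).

M_X(t) = ₁F₁(4; 8; t)
dM/dt = ₁F₁(5; 9; t)/2
d^2M/dt^2 = 5*₁F₁(6; 10; t)/18

E[X^2] = d^2M/dt^2 |_{t=0} = 5/18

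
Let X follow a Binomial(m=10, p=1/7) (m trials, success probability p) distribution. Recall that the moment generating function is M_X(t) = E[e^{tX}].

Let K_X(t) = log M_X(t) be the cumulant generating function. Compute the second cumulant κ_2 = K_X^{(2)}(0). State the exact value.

M_X(t) = (e^(t)/7 + 6/7)^10
K_X(t) = log M_X(t) = 10*log(e^(t)/7 + 6/7)
dK/dt = 10*e^(t)/(e^(t) + 6)
d^2K/dt^2 = 60*e^(t)/(e^(2*t) + 12*e^(t) + 36)

κ_2 = d^2K/dt^2 |_{t=0} = 60/49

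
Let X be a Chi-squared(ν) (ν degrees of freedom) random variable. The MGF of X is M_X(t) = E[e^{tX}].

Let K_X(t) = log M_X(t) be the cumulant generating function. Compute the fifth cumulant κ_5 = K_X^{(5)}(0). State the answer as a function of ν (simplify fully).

κ_5 = K^(5)(0) = 384*ν

M_X(t) = (1 - 2*t)^(-ν/2)
K_X(t) = log M_X(t) = -ν*log(1 - 2*t)/2
K^(5)(t) = -384*ν/(32*t^5 - 80*t^4 + 80*t^3 - 40*t^2 + 10*t - 1)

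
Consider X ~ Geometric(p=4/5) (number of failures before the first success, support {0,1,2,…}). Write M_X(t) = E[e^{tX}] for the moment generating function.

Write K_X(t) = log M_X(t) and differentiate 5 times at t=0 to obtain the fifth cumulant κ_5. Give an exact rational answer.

M_X(t) = 4/(5*(1 - e^(t)/5))
K_X(t) = log M_X(t) = -log(1 - e^(t)/5) - log(5) + 2*log(2)
K′(t) = -e^(t)/(e^(t) - 5)
K′′(t) = 5*e^(t)/(e^(2*t) - 10*e^(t) + 25)
K′′′(t) = (-5*e^(2*t) - 25*e^(t))/(e^(3*t) - 15*e^(2*t) + 75*e^(t) - 125)
K′′′′(t) = (5*e^(3*t) + 100*e^(2*t) + 125*e^(t))/(e^(4*t) - 20*e^(3*t) + 150*e^(2*t) - 500*e^(t) + 625)
K′′′′′(t) = (-5*e^(4*t) - 275*e^(3*t) - 1375*e^(2*t) - 625*e^(t))/(e^(5*t) - 25*e^(4*t) + 250*e^(3*t) - 1250*e^(2*t) + 3125*e^(t) - 3125)

κ_5 = K′′′′′(0) = 285/128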